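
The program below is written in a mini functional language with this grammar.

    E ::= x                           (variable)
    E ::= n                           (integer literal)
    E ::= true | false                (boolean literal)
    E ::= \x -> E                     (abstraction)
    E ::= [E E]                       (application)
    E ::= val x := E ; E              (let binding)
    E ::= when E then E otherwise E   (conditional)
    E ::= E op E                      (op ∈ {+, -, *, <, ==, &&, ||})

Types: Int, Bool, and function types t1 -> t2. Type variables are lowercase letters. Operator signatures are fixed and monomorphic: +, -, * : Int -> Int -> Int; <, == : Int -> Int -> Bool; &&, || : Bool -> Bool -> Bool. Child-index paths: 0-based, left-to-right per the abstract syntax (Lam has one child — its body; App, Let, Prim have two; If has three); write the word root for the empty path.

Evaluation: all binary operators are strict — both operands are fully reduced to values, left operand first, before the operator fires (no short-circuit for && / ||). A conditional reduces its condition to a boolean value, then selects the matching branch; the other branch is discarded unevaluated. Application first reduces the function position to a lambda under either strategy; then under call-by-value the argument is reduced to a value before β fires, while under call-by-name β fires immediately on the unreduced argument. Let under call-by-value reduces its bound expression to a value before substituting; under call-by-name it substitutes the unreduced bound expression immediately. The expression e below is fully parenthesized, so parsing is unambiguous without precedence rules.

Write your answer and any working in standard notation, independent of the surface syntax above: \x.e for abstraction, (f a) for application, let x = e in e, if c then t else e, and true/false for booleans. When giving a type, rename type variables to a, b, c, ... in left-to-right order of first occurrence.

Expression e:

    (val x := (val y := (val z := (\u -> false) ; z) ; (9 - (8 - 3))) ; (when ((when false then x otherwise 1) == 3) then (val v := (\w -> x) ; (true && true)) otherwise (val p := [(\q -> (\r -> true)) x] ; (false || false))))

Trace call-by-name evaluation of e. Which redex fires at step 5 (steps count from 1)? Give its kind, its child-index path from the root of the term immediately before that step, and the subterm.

Answer: let at root : (let p = ((\q.(\r.true)) (let y = (let z = (\u.false) in z) in (9 - (8 - 3)))) in (false || false))

Derivation:
step 0: (let x = (let y = (let z = (\u.false) in z) in (9 - (8 - 3))) in (if ((if false then x else 1) == 3) then (let v = (\w.x) in (true && true)) else (let p = ((\q.(\r.true)) x) in (false || false))))
step 1: [let@root] (if ((if false then (let y = (let z = (\u.false) in z) in (9 - (8 - 3))) else 1) == 3) then (let v = (\w.(let y = (let z = (\u.false) in z) in (9 - (8 - 3)))) in (true && true)) else (let p = ((\q.(\r.true)) (let y = (let z = (\u.false) in z) in (9 - (8 - 3)))) in (false || false)))
step 2: [if@0.0] (if (1 == 3) then (let v = (\w.(let y = (let z = (\u.false) in z) in (9 - (8 - 3)))) in (true && true)) else (let p = ((\q.(\r.true)) (let y = (let z = (\u.false) in z) in (9 - (8 - 3)))) in (false || false)))
step 3: [delta@0] (if false then (let v = (\w.(let y = (let z = (\u.false) in z) in (9 - (8 - 3)))) in (true && true)) else (let p = ((\q.(\r.true)) (let y = (let z = (\u.false) in z) in (9 - (8 - 3)))) in (false || false)))
step 4: [if@root] (let p = ((\q.(\r.true)) (let y = (let z = (\u.false) in z) in (9 - (8 - 3)))) in (false || false))
step 5: [let@root] (false || false)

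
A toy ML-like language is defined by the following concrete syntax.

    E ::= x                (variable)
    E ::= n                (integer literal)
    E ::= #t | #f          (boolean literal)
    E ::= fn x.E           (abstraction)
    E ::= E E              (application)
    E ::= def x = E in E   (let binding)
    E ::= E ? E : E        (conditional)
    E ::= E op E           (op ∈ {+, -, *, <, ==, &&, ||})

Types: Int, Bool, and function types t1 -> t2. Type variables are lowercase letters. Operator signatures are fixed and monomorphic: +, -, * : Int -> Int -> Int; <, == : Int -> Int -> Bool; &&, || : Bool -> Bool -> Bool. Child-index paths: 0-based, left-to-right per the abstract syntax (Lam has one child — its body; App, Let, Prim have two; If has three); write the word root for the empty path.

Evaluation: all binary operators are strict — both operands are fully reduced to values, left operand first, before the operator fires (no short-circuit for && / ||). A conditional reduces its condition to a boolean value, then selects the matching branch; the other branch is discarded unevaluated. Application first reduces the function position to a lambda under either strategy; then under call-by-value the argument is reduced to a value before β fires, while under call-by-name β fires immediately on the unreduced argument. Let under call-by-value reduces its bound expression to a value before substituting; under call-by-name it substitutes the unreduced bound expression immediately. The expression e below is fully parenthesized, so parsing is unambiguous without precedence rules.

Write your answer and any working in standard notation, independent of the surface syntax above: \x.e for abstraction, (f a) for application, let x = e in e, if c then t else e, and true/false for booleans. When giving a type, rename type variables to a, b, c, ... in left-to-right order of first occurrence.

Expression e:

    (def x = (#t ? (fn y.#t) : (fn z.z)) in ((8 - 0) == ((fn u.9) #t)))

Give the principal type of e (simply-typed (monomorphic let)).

Trace:
  unify Bool ~ Bool
\y._ : a -> Bool
z : b
\z._ : b -> b
  unify a -> Bool ~ b -> b
  unify a ~ b
  unify Bool ~ b
let x : Bool -> Bool
  unify Int ~ Int
  unify Int ~ Int
  unify Int ~ Int
\u._ : c -> Int
  unify c -> Int ~ Bool -> d
  unify c ~ Bool
  unify Int ~ d
_ _ : Int
  unify Int ~ Int

Answer: Bool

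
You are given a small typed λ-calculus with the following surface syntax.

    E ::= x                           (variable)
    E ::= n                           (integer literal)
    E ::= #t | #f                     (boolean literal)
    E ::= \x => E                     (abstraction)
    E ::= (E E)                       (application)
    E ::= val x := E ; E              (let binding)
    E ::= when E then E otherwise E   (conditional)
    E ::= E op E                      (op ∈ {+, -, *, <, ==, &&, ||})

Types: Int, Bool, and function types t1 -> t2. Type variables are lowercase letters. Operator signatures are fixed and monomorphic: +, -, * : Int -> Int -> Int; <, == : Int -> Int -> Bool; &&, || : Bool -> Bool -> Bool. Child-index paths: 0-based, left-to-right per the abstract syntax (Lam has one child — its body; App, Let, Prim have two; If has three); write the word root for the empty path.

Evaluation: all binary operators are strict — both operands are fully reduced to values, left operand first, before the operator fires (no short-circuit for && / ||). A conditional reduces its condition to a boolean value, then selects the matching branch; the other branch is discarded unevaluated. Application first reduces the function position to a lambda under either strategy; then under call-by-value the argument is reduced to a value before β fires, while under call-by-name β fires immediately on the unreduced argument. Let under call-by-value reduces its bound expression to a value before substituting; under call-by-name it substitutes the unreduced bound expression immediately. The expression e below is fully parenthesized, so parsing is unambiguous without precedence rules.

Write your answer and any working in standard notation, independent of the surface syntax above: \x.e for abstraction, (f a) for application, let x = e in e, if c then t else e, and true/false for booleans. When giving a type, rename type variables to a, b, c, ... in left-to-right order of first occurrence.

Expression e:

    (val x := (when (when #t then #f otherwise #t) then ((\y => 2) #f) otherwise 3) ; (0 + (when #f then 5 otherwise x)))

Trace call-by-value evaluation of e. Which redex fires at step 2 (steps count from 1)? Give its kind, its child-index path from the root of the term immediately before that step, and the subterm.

Answer: if at 0 : (if false then ((\y.2) false) else 3)

Working:
step 0: (let x = (if (if true then false else true) then ((\y.2) false) else 3) in (0 + (if false then 5 else x)))
step 1: [if@0.0] (let x = (if false then ((\y.2) false) else 3) in (0 + (if false then 5 else x)))
step 2: [if@0] (let x = 3 in (0 + (if false then 5 else x)))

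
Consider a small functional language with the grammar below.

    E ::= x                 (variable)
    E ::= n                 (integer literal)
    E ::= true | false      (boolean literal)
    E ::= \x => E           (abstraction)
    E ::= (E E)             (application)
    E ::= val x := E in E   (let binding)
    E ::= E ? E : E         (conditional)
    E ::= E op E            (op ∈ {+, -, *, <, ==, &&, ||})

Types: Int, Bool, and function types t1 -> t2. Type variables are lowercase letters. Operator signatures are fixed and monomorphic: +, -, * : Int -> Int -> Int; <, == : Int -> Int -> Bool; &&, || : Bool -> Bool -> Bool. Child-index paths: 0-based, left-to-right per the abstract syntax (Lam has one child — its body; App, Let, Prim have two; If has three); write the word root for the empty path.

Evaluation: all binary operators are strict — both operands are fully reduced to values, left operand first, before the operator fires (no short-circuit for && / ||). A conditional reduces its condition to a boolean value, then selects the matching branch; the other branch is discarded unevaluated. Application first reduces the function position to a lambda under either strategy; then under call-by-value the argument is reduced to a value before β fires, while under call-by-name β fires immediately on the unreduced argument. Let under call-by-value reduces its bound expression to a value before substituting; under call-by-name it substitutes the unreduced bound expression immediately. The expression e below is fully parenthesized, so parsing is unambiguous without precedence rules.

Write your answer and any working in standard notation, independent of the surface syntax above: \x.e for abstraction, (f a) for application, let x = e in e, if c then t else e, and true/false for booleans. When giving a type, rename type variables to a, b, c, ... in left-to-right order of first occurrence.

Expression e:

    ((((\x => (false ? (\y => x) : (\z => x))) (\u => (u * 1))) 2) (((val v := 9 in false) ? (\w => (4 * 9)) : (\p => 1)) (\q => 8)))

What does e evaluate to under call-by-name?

Answer: 1

Trace:
step 0: ((((\x.(if false then (\y.x) else (\z.x))) (\u.(u * 1))) 2) ((if (let v = 9 in false) then (\w.(4 * 9)) else (\p.1)) (\q.8)))
step 1: [beta@0.0] (((if false then (\y.(\u.(u * 1))) else (\z.(\u.(u * 1)))) 2) ((if (let v = 9 in false) then (\w.(4 * 9)) else (\p.1)) (\q.8)))
step 2: [if@0.0] (((\z.(\u.(u * 1))) 2) ((if (let v = 9 in false) then (\w.(4 * 9)) else (\p.1)) (\q.8)))
step 3: [beta@0] ((\u.(u * 1)) ((if (let v = 9 in false) then (\w.(4 * 9)) else (\p.1)) (\q.8)))
step 4: [beta@root] (((if (let v = 9 in false) then (\w.(4 * 9)) else (\p.1)) (\q.8)) * 1)
step 5: [let@0.0.0] (((if false then (\w.(4 * 9)) else (\p.1)) (\q.8)) * 1)
step 6: [if@0.0] (((\p.1) (\q.8)) * 1)
step 7: [beta@0] (1 * 1)
step 8: [delta@root] 1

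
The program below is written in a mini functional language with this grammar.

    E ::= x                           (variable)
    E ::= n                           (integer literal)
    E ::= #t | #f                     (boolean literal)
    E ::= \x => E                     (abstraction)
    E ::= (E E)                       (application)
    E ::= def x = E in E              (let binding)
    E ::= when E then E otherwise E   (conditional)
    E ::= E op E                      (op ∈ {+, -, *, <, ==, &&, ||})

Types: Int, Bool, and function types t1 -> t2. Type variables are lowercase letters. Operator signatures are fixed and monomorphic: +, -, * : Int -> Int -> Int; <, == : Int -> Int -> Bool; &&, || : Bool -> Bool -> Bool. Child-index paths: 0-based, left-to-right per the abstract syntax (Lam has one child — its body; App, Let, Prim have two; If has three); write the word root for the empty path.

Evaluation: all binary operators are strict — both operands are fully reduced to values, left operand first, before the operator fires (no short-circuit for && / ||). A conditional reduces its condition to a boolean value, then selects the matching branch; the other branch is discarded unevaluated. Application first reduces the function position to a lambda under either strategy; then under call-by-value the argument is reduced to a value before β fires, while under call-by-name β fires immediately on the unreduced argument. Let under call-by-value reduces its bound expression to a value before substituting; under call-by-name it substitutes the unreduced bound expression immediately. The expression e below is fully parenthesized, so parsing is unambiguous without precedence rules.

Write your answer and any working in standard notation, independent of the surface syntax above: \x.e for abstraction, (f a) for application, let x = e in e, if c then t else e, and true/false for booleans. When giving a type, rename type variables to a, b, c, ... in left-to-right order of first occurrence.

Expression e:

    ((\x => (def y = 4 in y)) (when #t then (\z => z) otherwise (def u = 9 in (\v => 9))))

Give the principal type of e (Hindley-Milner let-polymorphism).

Answer: Int

Trace:
let y : Int
y : Int
\x._ : a -> Int
  unify Bool ~ Bool
z : b
\z._ : b -> b
let u : Int
\v._ : c -> Int
  unify b -> b ~ c -> Int
  unify b ~ c
  unify c ~ Int
  unify a -> Int ~ (Int -> Int) -> d
  unify a ~ Int -> Int
  unify Int ~ d
_ _ : Int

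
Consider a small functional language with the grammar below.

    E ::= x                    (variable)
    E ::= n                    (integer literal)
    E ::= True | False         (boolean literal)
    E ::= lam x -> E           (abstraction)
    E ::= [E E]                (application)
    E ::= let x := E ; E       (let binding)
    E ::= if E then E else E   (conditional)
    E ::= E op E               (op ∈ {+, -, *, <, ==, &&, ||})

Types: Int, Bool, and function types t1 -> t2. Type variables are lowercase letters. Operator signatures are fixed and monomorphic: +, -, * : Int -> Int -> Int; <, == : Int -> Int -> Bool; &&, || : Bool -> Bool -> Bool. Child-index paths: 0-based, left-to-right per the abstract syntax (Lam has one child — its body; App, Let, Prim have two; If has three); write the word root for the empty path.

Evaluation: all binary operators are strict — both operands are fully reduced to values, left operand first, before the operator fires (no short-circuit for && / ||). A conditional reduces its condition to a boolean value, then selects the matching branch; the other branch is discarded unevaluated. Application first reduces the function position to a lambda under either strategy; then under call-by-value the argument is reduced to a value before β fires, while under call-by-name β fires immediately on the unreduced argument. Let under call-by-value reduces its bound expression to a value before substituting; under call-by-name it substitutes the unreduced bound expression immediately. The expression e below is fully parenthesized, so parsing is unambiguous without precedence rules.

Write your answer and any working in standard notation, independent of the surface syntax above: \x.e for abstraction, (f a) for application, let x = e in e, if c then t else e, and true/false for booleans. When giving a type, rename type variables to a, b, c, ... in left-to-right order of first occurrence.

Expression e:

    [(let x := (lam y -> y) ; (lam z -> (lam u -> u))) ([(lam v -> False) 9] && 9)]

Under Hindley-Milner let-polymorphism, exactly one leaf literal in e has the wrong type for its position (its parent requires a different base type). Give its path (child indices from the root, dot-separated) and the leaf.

Working:
y : a
\y._ : a -> a
let x : forall. a -> a
u : c
\u._ : c -> c
\z._ : b -> c -> c
\v._ : d -> Bool
  unify d -> Bool ~ Int -> e
  unify d ~ Int
  unify Bool ~ e
_ _ : Bool
  unify Bool ~ Bool
  unify Int ~ Bool
  FAIL: mismatch Int ~ Bool

Answer: 1.1 : 9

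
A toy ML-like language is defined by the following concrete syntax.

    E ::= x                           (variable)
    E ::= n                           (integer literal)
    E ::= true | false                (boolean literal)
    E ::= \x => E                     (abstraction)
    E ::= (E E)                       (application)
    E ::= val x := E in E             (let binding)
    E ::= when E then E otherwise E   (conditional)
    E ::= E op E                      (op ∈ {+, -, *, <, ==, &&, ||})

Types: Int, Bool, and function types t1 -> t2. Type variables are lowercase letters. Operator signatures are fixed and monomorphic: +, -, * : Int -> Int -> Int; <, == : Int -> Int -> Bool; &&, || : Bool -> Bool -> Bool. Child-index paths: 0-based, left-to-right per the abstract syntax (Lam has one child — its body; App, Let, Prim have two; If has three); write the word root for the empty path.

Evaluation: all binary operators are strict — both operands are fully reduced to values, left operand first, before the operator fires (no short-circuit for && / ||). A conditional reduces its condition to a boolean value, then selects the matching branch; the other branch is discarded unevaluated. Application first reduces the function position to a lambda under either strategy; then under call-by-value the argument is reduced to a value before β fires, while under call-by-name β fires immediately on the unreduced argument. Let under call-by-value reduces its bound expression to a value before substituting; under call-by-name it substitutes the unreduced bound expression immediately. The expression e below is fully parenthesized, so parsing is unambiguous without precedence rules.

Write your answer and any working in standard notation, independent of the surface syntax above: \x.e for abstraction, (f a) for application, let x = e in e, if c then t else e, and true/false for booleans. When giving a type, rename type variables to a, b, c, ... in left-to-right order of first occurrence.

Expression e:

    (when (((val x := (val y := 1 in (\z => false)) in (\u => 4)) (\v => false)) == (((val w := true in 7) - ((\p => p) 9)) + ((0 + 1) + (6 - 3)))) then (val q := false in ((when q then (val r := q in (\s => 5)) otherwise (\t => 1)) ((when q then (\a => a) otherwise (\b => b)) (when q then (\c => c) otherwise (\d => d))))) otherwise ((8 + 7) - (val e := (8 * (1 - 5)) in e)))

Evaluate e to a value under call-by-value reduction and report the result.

Answer: 47

Working:
step 0: (if (((let x = (let y = 1 in (\z.false)) in (\u.4)) (\v.false)) == (((let w = true in 7) - ((\p.p) 9)) + ((0 + 1) + (6 - 3)))) then (let q = false in ((if q then (let r = q in (\s.5)) else (\t.1)) ((if q then (\a.a) else (\b.b)) (if q then (\c.c) else (\d.d))))) else ((8 + 7) - (let e = (8 * (1 - 5)) in e)))
step 1: [let@0.0.0.0] (if (((let x = (\z.false) in (\u.4)) (\v.false)) == (((let w = true in 7) - ((\p.p) 9)) + ((0 + 1) + (6 - 3)))) then (let q = false in ((if q then (let r = q in (\s.5)) else (\t.1)) ((if q then (\a.a) else (\b.b)) (if q then (\c.c) else (\d.d))))) else ((8 + 7) - (let e = (8 * (1 - 5)) in e)))
step 2: [let@0.0.0] (if (((\u.4) (\v.false)) == (((let w = true in 7) - ((\p.p) 9)) + ((0 + 1) + (6 - 3)))) then (let q = false in ((if q then (let r = q in (\s.5)) else (\t.1)) ((if q then (\a.a) else (\b.b)) (if q then (\c.c) else (\d.d))))) else ((8 + 7) - (let e = (8 * (1 - 5)) in e)))
step 3: [beta@0.0] (if (4 == (((let w = true in 7) - ((\p.p) 9)) + ((0 + 1) + (6 - 3)))) then (let q = false in ((if q then (let r = q in (\s.5)) else (\t.1)) ((if q then (\a.a) else (\b.b)) (if q then (\c.c) else (\d.d))))) else ((8 + 7) - (let e = (8 * (1 - 5)) in e)))
step 4: [let@0.1.0.0] (if (4 == ((7 - ((\p.p) 9)) + ((0 + 1) + (6 - 3)))) then (let q = false in ((if q then (let r = q in (\s.5)) else (\t.1)) ((if q then (\a.a) else (\b.b)) (if q then (\c.c) else (\d.d))))) else ((8 + 7) - (let e = (8 * (1 - 5)) in e)))
step 5: [beta@0.1.0.1] (if (4 == ((7 - 9) + ((0 + 1) + (6 - 3)))) then (let q = false in ((if q then (let r = q in (\s.5)) else (\t.1)) ((if q then (\a.a) else (\b.b)) (if q then (\c.c) else (\d.d))))) else ((8 + 7) - (let e = (8 * (1 - 5)) in e)))
step 6: [delta@0.1.0] (if (4 == (-2 + ((0 + 1) + (6 - 3)))) then (let q = false in ((if q then (let r = q in (\s.5)) else (\t.1)) ((if q then (\a.a) else (\b.b)) (if q then (\c.c) else (\d.d))))) else ((8 + 7) - (let e = (8 * (1 - 5)) in e)))
step 7: [delta@0.1.1.0] (if (4 == (-2 + (1 + (6 - 3)))) then (let q = false in ((if q then (let r = q in (\s.5)) else (\t.1)) ((if q then (\a.a) else (\b.b)) (if q then (\c.c) else (\d.d))))) else ((8 + 7) - (let e = (8 * (1 - 5)) in e)))
step 8: [delta@0.1.1.1] (if (4 == (-2 + (1 + 3))) then (let q = false in ((if q then (let r = q in (\s.5)) else (\t.1)) ((if q then (\a.a) else (\b.b)) (if q then (\c.c) else (\d.d))))) else ((8 + 7) - (let e = (8 * (1 - 5)) in e)))
step 9: [delta@0.1.1] (if (4 == (-2 + 4)) then (let q = false in ((if q then (let r = q in (\s.5)) else (\t.1)) ((if q then (\a.a) else (\b.b)) (if q then (\c.c) else (\d.d))))) else ((8 + 7) - (let e = (8 * (1 - 5)) in e)))
step 10: [delta@0.1] (if (4 == 2) then (let q = false in ((if q then (let r = q in (\s.5)) else (\t.1)) ((if q then (\a.a) else (\b.b)) (if q then (\c.c) else (\d.d))))) else ((8 + 7) - (let e = (8 * (1 - 5)) in e)))
step 11: [delta@0] (if false then (let q = false in ((if q then (let r = q in (\s.5)) else (\t.1)) ((if q then (\a.a) else (\b.b)) (if q then (\c.c) else (\d.d))))) else ((8 + 7) - (let e = (8 * (1 - 5)) in e)))
step 12: [if@root] ((8 + 7) - (let e = (8 * (1 - 5)) in e))
step 13: [delta@0] (15 - (let e = (8 * (1 - 5)) in e))
step 14: [delta@1.0.1] (15 - (let e = (8 * -4) in e))
step 15: [delta@1.0] (15 - (let e = -32 in e))
step 16: [let@1] (15 - -32)
step 17: [delta@root] 47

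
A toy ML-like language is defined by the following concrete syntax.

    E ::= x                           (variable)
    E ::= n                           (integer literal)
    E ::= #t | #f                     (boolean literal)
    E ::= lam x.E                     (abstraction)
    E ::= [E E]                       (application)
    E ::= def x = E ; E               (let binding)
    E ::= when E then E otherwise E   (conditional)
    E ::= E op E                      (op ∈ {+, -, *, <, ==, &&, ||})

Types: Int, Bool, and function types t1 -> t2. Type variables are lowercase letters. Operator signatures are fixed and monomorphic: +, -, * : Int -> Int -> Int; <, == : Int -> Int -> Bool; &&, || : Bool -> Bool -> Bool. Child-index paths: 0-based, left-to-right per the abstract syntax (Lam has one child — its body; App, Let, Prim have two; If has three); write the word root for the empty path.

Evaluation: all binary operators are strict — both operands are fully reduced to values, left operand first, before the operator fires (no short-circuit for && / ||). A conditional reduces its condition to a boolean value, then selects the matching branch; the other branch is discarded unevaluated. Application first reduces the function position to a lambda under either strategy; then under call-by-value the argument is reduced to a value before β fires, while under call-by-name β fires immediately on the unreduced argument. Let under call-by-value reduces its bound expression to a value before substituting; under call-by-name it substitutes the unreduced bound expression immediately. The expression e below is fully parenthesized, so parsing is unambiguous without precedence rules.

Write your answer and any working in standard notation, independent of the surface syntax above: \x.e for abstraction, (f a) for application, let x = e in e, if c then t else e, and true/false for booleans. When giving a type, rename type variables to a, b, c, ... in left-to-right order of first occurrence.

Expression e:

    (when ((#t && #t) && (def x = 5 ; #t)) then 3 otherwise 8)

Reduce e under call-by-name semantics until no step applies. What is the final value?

Answer: 3

Derivation:
step 0: (if ((true && true) && (let x = 5 in true)) then 3 else 8)
step 1: [delta@0.0] (if (true && (let x = 5 in true)) then 3 else 8)
step 2: [let@0.1] (if (true && true) then 3 else 8)
step 3: [delta@0] (if true then 3 else 8)
step 4: [if@root] 3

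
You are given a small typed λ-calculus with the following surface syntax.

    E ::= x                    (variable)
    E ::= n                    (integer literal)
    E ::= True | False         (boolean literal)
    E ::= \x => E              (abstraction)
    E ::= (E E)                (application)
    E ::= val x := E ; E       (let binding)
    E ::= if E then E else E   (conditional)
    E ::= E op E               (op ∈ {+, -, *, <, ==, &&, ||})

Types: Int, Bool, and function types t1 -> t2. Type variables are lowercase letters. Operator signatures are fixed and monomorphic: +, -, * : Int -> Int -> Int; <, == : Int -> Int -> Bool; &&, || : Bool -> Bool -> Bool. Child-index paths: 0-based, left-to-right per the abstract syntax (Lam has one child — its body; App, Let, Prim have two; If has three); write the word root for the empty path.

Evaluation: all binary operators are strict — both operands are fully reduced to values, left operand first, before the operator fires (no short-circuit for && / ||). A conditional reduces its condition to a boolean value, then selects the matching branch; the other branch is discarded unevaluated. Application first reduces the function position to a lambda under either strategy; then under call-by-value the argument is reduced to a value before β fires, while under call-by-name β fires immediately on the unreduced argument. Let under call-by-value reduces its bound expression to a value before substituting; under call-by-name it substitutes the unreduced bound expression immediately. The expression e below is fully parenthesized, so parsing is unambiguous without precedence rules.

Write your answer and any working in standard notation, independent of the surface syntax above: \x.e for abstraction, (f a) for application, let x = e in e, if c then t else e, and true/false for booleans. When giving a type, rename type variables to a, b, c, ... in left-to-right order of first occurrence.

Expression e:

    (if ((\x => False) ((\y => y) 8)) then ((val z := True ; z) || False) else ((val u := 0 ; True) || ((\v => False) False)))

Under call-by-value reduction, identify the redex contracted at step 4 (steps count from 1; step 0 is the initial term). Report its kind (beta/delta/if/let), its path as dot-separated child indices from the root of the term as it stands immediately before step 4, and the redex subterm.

Answer: let at 0 : (let u = 0 in true)

Trace:
step 0: (if ((\x.false) ((\y.y) 8)) then ((let z = true in z) || false) else ((let u = 0 in true) || ((\v.false) false)))
step 1: [beta@0.1] (if ((\x.false) 8) then ((let z = true in z) || false) else ((let u = 0 in true) || ((\v.false) false)))
step 2: [beta@0] (if false then ((let z = true in z) || false) else ((let u = 0 in true) || ((\v.false) false)))
step 3: [if@root] ((let u = 0 in true) || ((\v.false) false))
step 4: [let@0] (true || ((\v.false) false))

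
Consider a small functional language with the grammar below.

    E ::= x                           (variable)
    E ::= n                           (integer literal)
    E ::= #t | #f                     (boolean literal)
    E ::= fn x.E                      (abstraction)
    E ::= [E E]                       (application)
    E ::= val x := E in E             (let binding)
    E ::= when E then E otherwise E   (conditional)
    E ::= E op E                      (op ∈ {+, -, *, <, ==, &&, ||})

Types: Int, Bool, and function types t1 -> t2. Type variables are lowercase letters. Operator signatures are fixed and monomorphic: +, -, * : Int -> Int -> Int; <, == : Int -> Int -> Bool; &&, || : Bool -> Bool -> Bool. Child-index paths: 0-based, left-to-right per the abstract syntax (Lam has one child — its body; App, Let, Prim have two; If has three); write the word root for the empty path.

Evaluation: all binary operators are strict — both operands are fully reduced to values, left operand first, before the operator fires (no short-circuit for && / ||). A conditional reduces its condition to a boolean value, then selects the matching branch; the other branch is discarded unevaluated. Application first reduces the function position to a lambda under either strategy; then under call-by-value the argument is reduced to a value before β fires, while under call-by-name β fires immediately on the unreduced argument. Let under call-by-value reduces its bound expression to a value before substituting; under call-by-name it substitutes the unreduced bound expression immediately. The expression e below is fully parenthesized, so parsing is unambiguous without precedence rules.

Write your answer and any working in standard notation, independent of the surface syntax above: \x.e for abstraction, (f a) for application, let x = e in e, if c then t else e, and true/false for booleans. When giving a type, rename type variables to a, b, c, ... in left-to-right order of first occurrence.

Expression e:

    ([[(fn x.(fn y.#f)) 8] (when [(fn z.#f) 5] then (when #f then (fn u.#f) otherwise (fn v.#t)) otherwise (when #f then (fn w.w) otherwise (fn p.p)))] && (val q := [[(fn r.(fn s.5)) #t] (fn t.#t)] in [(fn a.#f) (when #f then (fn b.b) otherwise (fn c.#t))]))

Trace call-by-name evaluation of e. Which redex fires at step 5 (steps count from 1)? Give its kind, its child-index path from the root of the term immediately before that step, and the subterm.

Answer: delta at root : (false && false)

Trace:
step 0: ((((\x.(\y.false)) 8) (if ((\z.false) 5) then (if false then (\u.false) else (\v.true)) else (if false then (\w.w) else (\p.p)))) && (let q = (((\r.(\s.5)) true) (\t.true)) in ((\a.false) (if false then (\b.b) else (\c.true)))))
step 1: [beta@0.0] (((\y.false) (if ((\z.false) 5) then (if false then (\u.false) else (\v.true)) else (if false then (\w.w) else (\p.p)))) && (let q = (((\r.(\s.5)) true) (\t.true)) in ((\a.false) (if false then (\b.b) else (\c.true)))))
step 2: [beta@0] (false && (let q = (((\r.(\s.5)) true) (\t.true)) in ((\a.false) (if false then (\b.b) else (\c.true)))))
step 3: [let@1] (false && ((\a.false) (if false then (\b.b) else (\c.true))))
step 4: [beta@1] (false && false)
step 5: [delta@root] false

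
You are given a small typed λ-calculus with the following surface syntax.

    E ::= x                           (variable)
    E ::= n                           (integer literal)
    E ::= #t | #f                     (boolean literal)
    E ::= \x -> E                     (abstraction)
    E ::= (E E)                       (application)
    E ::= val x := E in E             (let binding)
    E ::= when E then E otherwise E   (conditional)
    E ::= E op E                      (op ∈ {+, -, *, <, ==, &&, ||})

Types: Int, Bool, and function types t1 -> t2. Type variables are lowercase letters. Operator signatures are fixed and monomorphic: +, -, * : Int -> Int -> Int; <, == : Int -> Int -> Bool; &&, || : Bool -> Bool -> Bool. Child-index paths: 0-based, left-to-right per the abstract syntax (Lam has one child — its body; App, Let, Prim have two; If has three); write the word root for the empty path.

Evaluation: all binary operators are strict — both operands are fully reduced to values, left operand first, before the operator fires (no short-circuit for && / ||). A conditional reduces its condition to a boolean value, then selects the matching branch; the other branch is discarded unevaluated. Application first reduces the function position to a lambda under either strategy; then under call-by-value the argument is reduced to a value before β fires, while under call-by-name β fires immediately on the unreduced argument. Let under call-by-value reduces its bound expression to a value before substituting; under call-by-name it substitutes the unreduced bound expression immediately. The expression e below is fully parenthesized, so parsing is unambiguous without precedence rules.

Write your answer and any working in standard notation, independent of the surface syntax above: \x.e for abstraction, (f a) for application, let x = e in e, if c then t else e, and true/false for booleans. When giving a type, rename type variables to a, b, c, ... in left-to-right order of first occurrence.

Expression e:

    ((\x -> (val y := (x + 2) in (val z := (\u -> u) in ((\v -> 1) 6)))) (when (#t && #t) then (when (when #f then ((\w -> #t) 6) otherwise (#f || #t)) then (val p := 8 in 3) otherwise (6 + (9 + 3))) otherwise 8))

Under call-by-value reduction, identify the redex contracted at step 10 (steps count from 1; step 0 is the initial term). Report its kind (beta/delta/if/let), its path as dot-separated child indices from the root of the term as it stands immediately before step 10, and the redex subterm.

Working:
step 0: ((\x.(let y = (x + 2) in (let z = (\u.u) in ((\v.1) 6)))) (if (true && true) then (if (if false then ((\w.true) 6) else (false || true)) then (let p = 8 in 3) else (6 + (9 + 3))) else 8))
step 1: [delta@1.0] ((\x.(let y = (x + 2) in (let z = (\u.u) in ((\v.1) 6)))) (if true then (if (if false then ((\w.true) 6) else (false || true)) then (let p = 8 in 3) else (6 + (9 + 3))) else 8))
step 2: [if@1] ((\x.(let y = (x + 2) in (let z = (\u.u) in ((\v.1) 6)))) (if (if false then ((\w.true) 6) else (false || true)) then (let p = 8 in 3) else (6 + (9 + 3))))
step 3: [if@1.0] ((\x.(let y = (x + 2) in (let z = (\u.u) in ((\v.1) 6)))) (if (false || true) then (let p = 8 in 3) else (6 + (9 + 3))))
step 4: [delta@1.0] ((\x.(let y = (x + 2) in (let z = (\u.u) in ((\v.1) 6)))) (if true then (let p = 8 in 3) else (6 + (9 + 3))))
step 5: [if@1] ((\x.(let y = (x + 2) in (let z = (\u.u) in ((\v.1) 6)))) (let p = 8 in 3))
step 6: [let@1] ((\x.(let y = (x + 2) in (let z = (\u.u) in ((\v.1) 6)))) 3)
step 7: [beta@root] (let y = (3 + 2) in (let z = (\u.u) in ((\v.1) 6)))
step 8: [delta@0] (let y = 5 in (let z = (\u.u) in ((\v.1) 6)))
step 9: [let@root] (let z = (\u.u) in ((\v.1) 6))
step 10: [let@root] ((\v.1) 6)

Answer: let at root : (let z = (\u.u) in ((\v.1) 6))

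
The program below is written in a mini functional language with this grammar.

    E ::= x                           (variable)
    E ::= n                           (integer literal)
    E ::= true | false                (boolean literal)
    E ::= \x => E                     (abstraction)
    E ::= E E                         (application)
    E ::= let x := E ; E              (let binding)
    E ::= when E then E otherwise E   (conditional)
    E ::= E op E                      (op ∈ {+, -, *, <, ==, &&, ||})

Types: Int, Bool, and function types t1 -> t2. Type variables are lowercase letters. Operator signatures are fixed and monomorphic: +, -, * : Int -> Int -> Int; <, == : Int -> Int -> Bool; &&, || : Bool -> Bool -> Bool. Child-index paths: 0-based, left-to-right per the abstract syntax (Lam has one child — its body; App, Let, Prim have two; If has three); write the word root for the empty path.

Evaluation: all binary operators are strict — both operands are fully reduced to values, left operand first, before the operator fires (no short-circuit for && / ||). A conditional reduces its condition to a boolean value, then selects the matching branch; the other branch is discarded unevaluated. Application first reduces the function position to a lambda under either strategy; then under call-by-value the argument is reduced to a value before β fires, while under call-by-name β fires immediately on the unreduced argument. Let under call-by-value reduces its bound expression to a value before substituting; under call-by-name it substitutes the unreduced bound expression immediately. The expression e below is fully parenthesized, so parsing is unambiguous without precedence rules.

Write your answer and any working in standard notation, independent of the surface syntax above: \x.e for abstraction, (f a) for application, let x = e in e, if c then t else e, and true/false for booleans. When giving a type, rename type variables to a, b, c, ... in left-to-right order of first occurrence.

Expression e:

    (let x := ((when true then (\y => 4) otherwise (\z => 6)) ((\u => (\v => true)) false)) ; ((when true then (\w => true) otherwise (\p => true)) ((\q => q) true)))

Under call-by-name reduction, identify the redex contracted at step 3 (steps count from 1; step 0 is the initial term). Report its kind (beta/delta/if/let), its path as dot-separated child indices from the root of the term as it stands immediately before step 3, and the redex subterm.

Answer: beta at root : ((\w.true) ((\q.q) true))

Working:
step 0: (let x = ((if true then (\y.4) else (\z.6)) ((\u.(\v.true)) false)) in ((if true then (\w.true) else (\p.true)) ((\q.q) true)))
step 1: [let@root] ((if true then (\w.true) else (\p.true)) ((\q.q) true))
step 2: [if@0] ((\w.true) ((\q.q) true))
step 3: [beta@root] true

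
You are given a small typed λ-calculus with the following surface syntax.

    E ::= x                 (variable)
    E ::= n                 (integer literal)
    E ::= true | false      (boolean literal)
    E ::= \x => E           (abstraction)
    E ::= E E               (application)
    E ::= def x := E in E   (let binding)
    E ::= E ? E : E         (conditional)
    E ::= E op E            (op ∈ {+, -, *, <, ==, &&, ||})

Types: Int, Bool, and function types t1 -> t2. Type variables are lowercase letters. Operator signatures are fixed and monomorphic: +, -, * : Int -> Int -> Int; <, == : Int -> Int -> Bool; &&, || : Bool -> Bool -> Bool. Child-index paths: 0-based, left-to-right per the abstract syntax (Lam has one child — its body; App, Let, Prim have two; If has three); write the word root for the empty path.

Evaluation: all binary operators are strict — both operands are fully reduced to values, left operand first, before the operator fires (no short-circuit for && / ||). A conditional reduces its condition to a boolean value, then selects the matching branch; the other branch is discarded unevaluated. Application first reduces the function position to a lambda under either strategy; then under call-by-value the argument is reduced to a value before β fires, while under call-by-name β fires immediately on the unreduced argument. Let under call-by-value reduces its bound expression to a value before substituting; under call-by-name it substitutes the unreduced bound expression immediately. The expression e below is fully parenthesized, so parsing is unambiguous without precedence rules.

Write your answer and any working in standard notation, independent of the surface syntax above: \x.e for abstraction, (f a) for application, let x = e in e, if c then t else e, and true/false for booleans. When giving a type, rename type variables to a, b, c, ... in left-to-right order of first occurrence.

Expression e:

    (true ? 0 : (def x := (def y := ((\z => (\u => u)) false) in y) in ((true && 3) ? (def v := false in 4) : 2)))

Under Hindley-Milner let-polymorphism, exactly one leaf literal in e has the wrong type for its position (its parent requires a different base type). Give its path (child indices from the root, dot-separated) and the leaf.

Derivation:
  unify Bool ~ Bool
u : b
\u._ : b -> b
\z._ : a -> b -> b
  unify a -> b -> b ~ Bool -> c
  unify a ~ Bool
  unify b -> b ~ c
_ _ : b -> b
let y : forall. b -> b
y : d -> d
let x : forall. d -> d
  unify Bool ~ Bool
  unify Int ~ Bool
  FAIL: mismatch Int ~ Bool

Answer: 2.1.0.1 : 3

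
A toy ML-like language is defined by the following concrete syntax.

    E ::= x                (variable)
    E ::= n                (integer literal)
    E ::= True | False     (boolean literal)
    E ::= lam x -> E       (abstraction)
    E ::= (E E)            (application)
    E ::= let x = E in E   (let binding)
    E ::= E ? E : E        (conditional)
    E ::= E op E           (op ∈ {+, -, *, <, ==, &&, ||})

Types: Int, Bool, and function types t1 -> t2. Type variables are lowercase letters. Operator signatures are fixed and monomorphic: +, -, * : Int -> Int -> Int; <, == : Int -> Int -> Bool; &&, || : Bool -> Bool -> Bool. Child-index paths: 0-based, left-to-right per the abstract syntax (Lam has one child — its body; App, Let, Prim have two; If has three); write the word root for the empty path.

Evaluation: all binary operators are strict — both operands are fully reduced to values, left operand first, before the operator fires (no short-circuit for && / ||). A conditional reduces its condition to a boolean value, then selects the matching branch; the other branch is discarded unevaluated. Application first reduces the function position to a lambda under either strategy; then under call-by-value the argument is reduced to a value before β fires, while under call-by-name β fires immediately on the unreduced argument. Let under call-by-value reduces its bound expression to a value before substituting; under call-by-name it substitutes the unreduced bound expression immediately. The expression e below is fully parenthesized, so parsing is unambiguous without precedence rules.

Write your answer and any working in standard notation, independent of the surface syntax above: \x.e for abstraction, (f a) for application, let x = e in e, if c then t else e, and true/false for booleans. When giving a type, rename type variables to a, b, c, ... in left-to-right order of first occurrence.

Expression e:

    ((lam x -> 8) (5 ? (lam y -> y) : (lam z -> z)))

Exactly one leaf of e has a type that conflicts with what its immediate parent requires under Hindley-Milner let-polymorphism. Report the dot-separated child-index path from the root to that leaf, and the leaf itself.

Trace:
\x._ : a -> Int
  unify Int ~ Bool
  FAIL: mismatch Int ~ Bool

Answer: 1.0 : 5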